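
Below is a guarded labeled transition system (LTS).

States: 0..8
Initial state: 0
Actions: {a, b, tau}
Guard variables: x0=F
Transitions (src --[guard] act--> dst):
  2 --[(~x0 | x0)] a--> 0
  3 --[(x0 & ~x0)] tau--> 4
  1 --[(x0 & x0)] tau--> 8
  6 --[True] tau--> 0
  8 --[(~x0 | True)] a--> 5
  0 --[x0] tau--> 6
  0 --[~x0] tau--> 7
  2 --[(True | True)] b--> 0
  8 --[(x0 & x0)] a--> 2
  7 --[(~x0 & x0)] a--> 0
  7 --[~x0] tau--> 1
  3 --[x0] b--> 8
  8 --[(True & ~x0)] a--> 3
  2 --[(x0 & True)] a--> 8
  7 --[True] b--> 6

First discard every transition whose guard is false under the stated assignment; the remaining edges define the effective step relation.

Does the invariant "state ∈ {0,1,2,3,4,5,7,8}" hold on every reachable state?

Inv-set: {0,1,2,3,4,5,7,8}
Reach set: {0,1,6,7}
  0: ok
  1: ok
  6: outside
  7: ok
reach 6 via tau·b — violates

Answer: INVARIANT VIOLATED at state 6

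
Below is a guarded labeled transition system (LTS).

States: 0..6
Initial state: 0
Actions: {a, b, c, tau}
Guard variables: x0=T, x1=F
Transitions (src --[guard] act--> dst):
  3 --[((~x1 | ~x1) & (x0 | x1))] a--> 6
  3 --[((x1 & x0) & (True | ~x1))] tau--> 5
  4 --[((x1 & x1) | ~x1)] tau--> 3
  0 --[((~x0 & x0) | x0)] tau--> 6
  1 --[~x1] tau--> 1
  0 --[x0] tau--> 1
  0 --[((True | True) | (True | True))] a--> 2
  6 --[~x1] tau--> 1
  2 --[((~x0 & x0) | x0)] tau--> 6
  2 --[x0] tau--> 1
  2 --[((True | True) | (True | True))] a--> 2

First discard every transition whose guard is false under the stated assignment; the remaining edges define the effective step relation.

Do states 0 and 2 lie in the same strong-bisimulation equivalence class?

Bisimulation quotient by refinement:
  π0 = {{0,1,2,3,4,5,6}}
  π1 = {{0,2},{1,4,6},{3},{5}}
  π2 = {{0,2},{1,6},{3},{4},{5}}
Fixed point at round 3; 5 class(es).
class of 0: {0,2}; class of 2: {0,2}

Answer: BISIMILAR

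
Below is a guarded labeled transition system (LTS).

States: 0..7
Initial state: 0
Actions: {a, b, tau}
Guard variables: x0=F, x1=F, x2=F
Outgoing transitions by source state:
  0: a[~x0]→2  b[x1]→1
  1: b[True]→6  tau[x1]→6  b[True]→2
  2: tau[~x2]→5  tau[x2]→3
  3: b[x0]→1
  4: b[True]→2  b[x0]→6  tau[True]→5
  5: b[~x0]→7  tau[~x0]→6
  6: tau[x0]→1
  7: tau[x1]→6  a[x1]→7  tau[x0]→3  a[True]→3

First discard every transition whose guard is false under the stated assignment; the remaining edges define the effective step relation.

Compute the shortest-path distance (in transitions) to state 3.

Breadth-first toward 3:
  L0 = {0}
  L1 = {2}
  L2 = {5}
  L3 = {6,7}
  L4 = {3}
depth(3)=4, e.g. a·tau·b·a

Answer: 4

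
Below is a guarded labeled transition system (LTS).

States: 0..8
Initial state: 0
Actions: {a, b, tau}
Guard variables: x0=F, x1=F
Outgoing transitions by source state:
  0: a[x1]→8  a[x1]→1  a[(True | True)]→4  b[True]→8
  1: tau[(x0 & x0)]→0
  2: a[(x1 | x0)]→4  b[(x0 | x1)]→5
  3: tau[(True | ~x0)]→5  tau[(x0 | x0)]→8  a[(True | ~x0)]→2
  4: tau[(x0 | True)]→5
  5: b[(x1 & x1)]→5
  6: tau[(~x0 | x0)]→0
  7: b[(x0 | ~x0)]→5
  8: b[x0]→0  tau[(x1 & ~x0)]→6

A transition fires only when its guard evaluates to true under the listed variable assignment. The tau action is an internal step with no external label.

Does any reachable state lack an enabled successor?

Answer: DEADLOCK at state 5

Working:
Reach set: {0,4,5,8}
  0: a→4  b→8  [deg 2]
  4: tau→5  [deg 1]
  5: ∅  [deadlock]
  8: ∅  [deadlock]
witness 5: a·tau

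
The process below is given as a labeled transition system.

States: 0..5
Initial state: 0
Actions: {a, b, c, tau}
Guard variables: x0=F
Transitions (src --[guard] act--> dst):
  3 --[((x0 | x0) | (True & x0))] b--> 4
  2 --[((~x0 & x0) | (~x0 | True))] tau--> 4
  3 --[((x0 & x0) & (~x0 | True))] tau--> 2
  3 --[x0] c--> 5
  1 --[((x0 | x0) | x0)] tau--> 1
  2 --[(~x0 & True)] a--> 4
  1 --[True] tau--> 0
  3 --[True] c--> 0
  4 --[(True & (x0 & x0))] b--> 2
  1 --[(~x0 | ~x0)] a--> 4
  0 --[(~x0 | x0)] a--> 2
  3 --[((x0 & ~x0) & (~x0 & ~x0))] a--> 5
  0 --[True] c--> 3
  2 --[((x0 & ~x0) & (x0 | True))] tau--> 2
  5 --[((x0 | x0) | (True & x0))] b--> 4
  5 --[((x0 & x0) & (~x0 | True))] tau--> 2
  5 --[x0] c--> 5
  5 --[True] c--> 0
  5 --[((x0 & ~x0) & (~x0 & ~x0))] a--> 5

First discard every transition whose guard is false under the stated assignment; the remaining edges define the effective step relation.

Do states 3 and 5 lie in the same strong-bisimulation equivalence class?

Answer: BISIMILAR

Trace:
Compute ~ classes (split until stable):
  P[0] = {{0,1,2,3,4,5}}
  P[1] = {{0},{1,2},{3,5},{4}}
  P[2] = {{0},{1},{2},{3,5},{4}}
Fixed point at round 3; 5 class(es).
3∈{3,5}, 5∈{3,5}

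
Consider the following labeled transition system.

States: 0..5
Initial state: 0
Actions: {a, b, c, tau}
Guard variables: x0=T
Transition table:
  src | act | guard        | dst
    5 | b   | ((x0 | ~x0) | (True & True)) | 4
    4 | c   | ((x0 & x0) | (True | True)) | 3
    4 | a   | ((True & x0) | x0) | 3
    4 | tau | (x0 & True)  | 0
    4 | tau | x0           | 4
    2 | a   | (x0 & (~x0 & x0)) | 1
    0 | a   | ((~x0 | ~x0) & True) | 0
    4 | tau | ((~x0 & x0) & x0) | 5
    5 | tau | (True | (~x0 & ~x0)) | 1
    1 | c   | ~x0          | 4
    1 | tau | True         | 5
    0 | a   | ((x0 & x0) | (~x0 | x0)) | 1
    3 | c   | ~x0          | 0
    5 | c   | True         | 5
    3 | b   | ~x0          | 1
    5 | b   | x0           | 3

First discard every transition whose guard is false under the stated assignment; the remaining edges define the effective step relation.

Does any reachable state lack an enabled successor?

Answer: DEADLOCK at state 3

Trace:
Reachable = {0,1,3,4,5}
  0: a→1  [deg 1]
  1: tau→5  [deg 1]
  3: ∅  [deadlock]
  4: a→3  c→3  tau→0  tau→4  [deg 4]
  5: b→3  b→4  c→5  tau→1  [deg 4]
trace reaching 3: a·tau·b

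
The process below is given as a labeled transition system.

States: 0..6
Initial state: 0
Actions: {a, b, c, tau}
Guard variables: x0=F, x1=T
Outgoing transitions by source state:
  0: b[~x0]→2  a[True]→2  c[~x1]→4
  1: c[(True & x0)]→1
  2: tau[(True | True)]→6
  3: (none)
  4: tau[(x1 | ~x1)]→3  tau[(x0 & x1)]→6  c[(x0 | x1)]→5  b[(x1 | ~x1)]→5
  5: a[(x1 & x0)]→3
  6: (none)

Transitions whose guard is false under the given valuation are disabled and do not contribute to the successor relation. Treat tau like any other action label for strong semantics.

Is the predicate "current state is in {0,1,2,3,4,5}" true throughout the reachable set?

Allowed set {0,1,2,3,4,5}
Reach set: {0,2,6}
  0: ✓
  2: ✓
  6: VIOLATES
counterexample path to 6: b·tau

Answer: INVARIANT VIOLATED at state 6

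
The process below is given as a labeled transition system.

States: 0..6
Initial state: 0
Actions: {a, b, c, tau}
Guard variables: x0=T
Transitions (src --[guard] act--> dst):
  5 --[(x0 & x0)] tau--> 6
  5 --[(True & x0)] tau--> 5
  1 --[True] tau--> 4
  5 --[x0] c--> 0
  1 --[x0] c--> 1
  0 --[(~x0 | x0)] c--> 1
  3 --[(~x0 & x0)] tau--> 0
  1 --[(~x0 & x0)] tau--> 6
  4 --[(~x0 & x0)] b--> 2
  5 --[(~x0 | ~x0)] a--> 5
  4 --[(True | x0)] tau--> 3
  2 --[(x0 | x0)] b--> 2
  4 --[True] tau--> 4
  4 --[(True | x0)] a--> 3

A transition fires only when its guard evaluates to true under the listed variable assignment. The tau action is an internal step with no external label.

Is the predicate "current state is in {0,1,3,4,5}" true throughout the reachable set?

Inv-set: {0,1,3,4,5}
Reach set: {0,1,3,4}
  0: safe
  1: safe
  3: safe
  4: safe

Answer: INVARIANT HOLDS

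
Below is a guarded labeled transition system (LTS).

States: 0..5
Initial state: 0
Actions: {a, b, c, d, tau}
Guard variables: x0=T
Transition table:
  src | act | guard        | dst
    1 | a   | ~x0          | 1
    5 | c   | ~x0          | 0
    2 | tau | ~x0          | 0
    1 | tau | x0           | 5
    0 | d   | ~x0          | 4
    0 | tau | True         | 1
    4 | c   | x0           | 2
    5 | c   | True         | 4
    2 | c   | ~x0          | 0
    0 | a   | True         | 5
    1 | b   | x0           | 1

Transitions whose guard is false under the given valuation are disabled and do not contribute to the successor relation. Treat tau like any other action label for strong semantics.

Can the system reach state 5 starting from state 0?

6 transition(s) survive guard evaluation.
Layer 0: {0}
Layer 1: {1,5}  now seen {0,1,5}
Layer 2: {4}  now seen {0,1,4,5}
Layer 3: {2}  now seen {0,1,2,4,5}
Reachable = {0,1,2,4,5}
witness 5: a

Answer: REACHABLE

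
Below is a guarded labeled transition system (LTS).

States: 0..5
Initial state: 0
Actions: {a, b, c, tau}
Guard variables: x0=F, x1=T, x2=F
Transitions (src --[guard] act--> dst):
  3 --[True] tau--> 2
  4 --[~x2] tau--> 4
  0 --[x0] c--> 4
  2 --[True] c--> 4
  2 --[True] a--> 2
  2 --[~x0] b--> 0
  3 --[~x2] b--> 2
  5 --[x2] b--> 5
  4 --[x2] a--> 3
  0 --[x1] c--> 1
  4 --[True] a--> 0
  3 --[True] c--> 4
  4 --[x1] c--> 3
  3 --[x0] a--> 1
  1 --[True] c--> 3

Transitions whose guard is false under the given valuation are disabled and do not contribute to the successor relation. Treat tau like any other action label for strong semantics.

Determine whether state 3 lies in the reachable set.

Answer: REACHABLE

Analysis:
Guard filter leaves 11 enabled edge(s).
L0 = {0}
L1 = {1}  cumulative {0,1}
L2 = {3}  cumulative {0,1,3}
L3 = {2,4}  cumulative {0,1,2,3,4}
R = {0,1,2,3,4}
trace reaching 3: c·c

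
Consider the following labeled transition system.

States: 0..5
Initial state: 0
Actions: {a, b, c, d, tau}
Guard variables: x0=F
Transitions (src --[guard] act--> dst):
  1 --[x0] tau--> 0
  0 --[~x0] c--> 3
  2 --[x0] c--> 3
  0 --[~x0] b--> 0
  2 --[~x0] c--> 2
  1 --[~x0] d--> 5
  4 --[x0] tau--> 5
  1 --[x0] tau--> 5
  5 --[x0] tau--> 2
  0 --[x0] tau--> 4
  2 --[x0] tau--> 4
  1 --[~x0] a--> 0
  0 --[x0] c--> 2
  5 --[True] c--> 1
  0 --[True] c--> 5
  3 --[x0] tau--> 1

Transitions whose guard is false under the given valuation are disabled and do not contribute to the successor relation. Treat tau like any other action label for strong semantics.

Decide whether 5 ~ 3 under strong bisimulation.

Compute ~ classes (split until stable):
  P[0] = {{0,1,2,3,4,5}}
  P[1] = {{0},{1},{2,5},{3,4}}
  P[2] = {{0},{1},{2},{3,4},{5}}
5 equivalence class(es) (converged in 3)
5∈{5}, 3∈{3,4}

Answer: NOT BISIMILAR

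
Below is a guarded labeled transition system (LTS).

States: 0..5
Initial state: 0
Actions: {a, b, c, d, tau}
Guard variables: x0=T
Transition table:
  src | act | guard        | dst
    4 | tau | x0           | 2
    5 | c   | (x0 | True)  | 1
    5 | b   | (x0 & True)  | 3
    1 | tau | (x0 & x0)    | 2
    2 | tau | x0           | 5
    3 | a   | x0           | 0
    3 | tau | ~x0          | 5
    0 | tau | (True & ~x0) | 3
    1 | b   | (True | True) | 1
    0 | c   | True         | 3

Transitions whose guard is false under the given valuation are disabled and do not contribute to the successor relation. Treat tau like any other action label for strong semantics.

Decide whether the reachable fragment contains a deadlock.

Reach set: {0,3}
  0: c→3  [deg 1]
  3: a→0  [deg 1]

Answer: DEADLOCK-FREE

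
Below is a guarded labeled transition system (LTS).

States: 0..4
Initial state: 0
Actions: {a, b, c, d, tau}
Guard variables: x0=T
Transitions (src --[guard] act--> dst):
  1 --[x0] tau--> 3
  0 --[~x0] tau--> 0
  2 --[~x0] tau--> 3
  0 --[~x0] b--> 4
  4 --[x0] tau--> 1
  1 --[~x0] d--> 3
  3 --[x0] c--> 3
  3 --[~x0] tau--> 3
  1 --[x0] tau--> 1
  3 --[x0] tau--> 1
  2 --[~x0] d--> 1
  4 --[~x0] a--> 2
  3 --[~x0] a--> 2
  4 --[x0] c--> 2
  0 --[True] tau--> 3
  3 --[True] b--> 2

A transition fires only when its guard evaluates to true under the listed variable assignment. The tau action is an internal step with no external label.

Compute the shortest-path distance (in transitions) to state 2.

BFS to 2:
  Layer 0: {0}
  Layer 1: {3}
  Layer 2: {1,2}
depth(2)=2, e.g. tau·b

Answer: 2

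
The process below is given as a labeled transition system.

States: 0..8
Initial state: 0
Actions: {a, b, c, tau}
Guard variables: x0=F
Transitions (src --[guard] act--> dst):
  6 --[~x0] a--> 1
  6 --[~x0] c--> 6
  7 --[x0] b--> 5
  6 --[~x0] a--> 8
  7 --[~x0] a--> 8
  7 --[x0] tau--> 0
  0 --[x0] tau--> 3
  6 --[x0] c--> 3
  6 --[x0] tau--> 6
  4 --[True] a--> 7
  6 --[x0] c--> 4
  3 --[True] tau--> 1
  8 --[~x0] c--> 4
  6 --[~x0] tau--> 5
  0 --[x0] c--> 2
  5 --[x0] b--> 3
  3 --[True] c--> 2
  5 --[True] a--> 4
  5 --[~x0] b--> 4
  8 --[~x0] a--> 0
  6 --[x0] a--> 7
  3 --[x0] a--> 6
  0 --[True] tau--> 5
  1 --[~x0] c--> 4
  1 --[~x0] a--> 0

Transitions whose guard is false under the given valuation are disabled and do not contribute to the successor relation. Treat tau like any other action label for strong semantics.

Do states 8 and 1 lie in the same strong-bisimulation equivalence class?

Refine partition for ~:
  round 0: {{0,1,2,3,4,5,6,7,8}}
  round 1: {{0},{1,8},{2},{3},{4,7},{5},{6}}
  round 2: {{0},{1,8},{2},{3},{4},{5},{6},{7}}
stable after 3 split(s): 8 block(s)
8∈{1,8}, 1∈{1,8}

Answer: BISIMILAR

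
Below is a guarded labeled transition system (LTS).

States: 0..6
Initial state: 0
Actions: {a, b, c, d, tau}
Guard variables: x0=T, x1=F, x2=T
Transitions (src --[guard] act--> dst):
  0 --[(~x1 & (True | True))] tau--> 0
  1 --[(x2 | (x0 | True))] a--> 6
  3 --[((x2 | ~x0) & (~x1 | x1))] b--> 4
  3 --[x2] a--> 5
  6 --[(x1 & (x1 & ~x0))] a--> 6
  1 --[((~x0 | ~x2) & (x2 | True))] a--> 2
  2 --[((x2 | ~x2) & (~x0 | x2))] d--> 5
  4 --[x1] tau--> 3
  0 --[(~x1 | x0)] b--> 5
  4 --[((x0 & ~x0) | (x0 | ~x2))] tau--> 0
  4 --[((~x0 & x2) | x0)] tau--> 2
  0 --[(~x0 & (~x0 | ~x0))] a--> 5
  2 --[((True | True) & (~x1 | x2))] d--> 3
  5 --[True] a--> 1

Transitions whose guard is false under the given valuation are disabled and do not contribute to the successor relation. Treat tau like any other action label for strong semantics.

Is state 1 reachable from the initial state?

After dropping false guards: 10 live edges.
depth 0: {0}
depth 1: {5}  total {0,5}
depth 2: {1}  total {0,1,5}
depth 3: {6}  total {0,1,5,6}
Reach set: {0,1,5,6}
Path to 1: b·a

Answer: REACHABLE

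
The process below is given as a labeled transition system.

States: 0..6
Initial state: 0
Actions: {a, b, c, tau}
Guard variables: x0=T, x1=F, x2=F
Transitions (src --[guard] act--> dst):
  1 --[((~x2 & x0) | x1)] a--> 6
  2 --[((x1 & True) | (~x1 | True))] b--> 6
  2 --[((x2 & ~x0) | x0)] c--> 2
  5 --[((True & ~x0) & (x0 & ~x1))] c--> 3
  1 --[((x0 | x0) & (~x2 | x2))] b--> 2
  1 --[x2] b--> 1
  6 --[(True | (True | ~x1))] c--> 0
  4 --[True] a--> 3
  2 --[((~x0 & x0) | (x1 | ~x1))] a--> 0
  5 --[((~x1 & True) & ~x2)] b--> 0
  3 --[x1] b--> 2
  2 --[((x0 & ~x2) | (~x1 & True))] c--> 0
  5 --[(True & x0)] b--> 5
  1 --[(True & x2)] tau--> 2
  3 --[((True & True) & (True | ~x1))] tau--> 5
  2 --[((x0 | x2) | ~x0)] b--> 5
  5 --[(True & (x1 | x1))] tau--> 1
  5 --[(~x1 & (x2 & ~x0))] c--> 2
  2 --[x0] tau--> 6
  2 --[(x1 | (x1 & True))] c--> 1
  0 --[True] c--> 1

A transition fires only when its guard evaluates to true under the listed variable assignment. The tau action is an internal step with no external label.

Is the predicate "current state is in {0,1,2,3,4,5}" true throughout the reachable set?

Allowed set {0,1,2,3,4,5}
Reachable = {0,1,2,5,6}
  0: ok
  1: ok
  2: ok
  5: ok
  6: VIOLATES
reach 6 via c·a — violates

Answer: INVARIANT VIOLATED at state 6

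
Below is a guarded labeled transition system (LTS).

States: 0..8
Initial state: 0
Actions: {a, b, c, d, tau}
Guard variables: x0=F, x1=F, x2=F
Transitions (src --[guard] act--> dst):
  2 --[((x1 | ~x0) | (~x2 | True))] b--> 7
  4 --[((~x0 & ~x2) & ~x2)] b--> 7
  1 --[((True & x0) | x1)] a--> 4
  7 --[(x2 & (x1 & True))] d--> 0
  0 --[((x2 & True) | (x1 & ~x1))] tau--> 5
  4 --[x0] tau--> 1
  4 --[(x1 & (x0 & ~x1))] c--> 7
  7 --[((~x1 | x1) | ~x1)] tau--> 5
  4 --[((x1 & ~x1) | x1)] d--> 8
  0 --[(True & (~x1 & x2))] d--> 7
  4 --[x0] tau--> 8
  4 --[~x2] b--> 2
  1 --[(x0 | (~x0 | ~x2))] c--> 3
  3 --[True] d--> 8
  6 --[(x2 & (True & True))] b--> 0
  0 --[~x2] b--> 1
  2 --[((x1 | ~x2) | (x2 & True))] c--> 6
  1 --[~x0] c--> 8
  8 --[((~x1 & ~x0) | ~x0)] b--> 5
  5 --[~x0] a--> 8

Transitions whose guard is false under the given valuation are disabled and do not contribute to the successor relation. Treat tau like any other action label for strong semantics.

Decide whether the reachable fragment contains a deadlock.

Answer: DEADLOCK-FREE

Working:
Reachable = {0,1,3,5,8}
  0: b→1  [deg 1]
  1: c→3  c→8  [deg 2]
  3: d→8  [deg 1]
  5: a→8  [deg 1]
  8: b→5  [deg 1]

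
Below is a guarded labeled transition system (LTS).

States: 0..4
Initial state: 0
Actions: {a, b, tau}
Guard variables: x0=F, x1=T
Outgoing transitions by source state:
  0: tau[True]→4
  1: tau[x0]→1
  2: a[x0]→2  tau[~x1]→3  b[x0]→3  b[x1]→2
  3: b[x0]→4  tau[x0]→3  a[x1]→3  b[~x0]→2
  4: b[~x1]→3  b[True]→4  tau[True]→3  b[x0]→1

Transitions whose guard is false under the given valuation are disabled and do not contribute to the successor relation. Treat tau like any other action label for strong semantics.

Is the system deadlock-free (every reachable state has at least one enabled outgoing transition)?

Answer: DEADLOCK-FREE

Working:
R = {0,2,3,4}
  0: tau→4  [deg 1]
  2: b→2  [deg 1]
  3: a→3  b→2  [deg 2]
  4: b→4  tau→3  [deg 2]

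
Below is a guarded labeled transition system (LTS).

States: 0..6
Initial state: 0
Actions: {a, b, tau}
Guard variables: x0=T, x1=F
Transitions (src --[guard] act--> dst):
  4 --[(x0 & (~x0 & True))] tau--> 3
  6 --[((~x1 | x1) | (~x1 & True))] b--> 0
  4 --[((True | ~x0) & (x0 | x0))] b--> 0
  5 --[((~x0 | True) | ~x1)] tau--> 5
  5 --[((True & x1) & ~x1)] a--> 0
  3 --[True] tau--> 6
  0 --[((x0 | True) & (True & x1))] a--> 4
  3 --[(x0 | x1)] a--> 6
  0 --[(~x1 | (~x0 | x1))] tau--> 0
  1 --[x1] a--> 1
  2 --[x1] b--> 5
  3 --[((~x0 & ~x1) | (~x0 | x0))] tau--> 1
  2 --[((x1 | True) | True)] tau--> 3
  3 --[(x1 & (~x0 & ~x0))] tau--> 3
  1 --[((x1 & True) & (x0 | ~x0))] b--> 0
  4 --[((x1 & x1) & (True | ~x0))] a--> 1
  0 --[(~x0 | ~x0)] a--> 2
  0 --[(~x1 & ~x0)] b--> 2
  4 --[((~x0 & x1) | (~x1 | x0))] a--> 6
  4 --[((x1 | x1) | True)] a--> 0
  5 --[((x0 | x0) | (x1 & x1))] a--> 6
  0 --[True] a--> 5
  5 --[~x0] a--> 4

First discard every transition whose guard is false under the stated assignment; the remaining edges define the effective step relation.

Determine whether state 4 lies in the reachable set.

After dropping false guards: 12 live edges.
Layer 0: {0}
Layer 1: {5}  now seen {0,5}
Layer 2: {6}  now seen {0,5,6}
Reachable = {0,5,6}

Answer: UNREACHABLE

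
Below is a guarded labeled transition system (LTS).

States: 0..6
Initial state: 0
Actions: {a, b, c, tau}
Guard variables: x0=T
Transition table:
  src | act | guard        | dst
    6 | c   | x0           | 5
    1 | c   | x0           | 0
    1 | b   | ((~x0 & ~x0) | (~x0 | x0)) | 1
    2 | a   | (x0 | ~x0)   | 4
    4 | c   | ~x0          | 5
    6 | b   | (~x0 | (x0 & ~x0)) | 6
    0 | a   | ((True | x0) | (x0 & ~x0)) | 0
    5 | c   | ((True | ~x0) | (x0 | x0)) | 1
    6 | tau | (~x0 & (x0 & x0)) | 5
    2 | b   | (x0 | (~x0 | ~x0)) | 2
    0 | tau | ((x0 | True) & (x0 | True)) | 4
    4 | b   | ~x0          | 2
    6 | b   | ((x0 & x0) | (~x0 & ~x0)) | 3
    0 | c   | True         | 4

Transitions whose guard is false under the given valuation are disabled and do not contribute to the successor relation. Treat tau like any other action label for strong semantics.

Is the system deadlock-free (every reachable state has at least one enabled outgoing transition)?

Answer: DEADLOCK at state 4

Working:
R = {0,4}
  0: a→0  c→4  tau→4  [deg 3]
  4: ∅  [STUCK]
Path to 4: tau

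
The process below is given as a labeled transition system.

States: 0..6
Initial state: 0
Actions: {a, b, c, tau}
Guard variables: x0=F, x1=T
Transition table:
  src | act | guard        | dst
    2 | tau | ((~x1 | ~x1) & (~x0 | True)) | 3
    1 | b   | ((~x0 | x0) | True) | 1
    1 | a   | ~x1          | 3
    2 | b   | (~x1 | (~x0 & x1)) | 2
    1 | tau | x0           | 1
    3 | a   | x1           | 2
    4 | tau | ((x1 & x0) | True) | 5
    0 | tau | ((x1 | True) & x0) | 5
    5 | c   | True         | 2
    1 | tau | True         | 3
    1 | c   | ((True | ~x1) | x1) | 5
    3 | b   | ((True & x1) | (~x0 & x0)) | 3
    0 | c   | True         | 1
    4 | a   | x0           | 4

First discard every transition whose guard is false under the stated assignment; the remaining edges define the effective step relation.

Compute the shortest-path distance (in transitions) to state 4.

Answer: UNREACHABLE

Analysis:
Breadth-first toward 4:
  L0 = {0}
  L1 = {1}
  L2 = {3,5}
  L3 = {2}
4 never appears.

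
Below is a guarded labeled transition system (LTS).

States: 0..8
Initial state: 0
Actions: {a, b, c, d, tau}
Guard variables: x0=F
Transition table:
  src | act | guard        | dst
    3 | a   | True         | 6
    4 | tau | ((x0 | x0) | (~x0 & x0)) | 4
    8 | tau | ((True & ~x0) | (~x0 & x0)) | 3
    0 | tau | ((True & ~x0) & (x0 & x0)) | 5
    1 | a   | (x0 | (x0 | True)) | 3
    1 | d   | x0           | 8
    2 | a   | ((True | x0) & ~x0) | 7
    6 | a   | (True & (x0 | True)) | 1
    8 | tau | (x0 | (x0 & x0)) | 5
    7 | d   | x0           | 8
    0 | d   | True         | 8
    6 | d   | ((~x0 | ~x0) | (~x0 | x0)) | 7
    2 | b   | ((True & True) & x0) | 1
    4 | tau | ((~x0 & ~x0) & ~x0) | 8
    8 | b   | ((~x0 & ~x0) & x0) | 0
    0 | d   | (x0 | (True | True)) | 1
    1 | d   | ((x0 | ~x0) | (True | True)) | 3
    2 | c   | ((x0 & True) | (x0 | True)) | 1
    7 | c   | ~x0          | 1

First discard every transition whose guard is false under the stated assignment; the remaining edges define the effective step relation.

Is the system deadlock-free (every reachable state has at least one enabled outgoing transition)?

R = {0,1,3,6,7,8}
  0: d→1  d→8  [2 exit(s)]
  1: a→3  d→3  [2 exit(s)]
  3: a→6  [1 exit(s)]
  6: a→1  d→7  [2 exit(s)]
  7: c→1  [1 exit(s)]
  8: tau→3  [1 exit(s)]

Answer: DEADLOCK-FREE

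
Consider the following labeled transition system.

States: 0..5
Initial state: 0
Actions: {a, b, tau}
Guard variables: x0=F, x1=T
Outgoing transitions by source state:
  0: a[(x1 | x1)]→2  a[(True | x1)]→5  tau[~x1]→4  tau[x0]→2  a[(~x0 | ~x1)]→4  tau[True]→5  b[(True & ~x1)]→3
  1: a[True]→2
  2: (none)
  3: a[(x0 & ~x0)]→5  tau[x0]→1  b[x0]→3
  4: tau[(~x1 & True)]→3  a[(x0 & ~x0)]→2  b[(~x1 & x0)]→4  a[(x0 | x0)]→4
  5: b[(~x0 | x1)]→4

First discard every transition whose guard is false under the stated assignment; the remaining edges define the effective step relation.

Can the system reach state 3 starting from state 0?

Answer: UNREACHABLE

Working:
6 transition(s) survive guard evaluation.
depth 0: {0}
depth 1: {2,4,5}  cumulative {0,2,4,5}
R = {0,2,4,5}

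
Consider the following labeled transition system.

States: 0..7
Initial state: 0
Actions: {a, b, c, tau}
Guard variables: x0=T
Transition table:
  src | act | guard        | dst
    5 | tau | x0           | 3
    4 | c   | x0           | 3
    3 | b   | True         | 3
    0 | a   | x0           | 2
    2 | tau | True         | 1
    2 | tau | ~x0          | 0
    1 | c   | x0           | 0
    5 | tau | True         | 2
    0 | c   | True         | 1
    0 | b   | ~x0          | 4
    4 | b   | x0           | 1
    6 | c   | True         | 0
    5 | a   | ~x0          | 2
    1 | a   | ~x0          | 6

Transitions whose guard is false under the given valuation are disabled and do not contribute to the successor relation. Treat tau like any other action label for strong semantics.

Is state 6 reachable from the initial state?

Answer: UNREACHABLE

Trace:
Guard filter leaves 10 enabled edge(s).
depth 0: {0}
depth 1: {1,2}  cumulative {0,1,2}
Reachable = {0,1,2}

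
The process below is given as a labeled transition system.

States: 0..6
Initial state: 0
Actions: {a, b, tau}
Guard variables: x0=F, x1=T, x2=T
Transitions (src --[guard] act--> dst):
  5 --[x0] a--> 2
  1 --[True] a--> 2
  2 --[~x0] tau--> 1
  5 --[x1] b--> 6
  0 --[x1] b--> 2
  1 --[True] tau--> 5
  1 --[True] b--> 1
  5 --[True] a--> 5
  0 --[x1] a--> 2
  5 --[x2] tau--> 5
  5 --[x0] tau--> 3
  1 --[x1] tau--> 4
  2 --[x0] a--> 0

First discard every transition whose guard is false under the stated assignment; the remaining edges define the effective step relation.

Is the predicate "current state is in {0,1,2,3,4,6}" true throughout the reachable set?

Answer: INVARIANT VIOLATED at state 5

Trace:
Allowed set {0,1,2,3,4,6}
Reachable = {0,1,2,4,5,6}
  0: ✓
  1: ✓
  2: ✓
  4: ✓
  5: VIOLATES
  6: ✓
reach 5 via b·tau·tau — violates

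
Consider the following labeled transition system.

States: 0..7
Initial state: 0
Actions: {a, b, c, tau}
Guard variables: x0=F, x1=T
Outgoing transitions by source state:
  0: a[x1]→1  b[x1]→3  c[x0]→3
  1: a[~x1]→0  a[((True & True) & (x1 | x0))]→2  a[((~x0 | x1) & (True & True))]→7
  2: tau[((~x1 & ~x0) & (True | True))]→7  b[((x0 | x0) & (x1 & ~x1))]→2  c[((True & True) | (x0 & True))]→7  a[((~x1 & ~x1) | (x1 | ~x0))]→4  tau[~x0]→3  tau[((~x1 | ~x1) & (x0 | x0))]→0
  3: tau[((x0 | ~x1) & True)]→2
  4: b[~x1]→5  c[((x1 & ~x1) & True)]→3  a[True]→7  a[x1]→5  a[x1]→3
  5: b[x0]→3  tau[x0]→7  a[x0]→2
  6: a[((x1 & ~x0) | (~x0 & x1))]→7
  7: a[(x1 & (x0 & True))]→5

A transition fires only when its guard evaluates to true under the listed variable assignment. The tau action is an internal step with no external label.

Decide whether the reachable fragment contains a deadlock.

R = {0,1,2,3,4,5,7}
  0: a→1  b→3  [2 exit(s)]
  1: a→2  a→7  [2 exit(s)]
  2: a→4  c→7  tau→3  [3 exit(s)]
  3: ∅  [deadlock]
  4: a→3  a→5  a→7  [3 exit(s)]
  5: ∅  [deadlock]
  7: ∅  [deadlock]
trace reaching 3: b

Answer: DEADLOCK at state 3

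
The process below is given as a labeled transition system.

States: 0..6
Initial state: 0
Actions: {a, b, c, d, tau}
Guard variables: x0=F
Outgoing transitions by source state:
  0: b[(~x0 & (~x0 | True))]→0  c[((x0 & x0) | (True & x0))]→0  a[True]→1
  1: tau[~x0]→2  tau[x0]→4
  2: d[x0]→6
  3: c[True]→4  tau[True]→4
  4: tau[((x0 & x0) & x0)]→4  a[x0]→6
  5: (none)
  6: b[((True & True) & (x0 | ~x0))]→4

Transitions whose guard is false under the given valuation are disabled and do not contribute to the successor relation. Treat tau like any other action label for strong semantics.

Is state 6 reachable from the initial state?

Answer: UNREACHABLE

Working:
6 transition(s) survive guard evaluation.
L0 = {0}
L1 = {1}  total {0,1}
L2 = {2}  total {0,1,2}
R = {0,1,2}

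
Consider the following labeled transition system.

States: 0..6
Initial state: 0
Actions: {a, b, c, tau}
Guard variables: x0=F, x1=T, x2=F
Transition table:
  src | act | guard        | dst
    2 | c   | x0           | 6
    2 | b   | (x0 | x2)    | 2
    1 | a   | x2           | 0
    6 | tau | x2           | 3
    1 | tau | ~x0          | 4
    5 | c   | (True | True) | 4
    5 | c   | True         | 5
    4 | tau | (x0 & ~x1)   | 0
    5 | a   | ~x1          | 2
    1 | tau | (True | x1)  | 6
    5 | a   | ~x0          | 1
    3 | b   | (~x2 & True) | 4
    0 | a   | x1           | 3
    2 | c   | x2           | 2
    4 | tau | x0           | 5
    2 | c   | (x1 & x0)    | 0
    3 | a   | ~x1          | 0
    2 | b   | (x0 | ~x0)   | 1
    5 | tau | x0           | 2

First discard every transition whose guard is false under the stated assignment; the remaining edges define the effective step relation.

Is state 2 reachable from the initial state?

After dropping false guards: 8 live edges.
L0 = {0}
L1 = {3}  now seen {0,3}
L2 = {4}  now seen {0,3,4}
Reachable = {0,3,4}

Answer: UNREACHABLE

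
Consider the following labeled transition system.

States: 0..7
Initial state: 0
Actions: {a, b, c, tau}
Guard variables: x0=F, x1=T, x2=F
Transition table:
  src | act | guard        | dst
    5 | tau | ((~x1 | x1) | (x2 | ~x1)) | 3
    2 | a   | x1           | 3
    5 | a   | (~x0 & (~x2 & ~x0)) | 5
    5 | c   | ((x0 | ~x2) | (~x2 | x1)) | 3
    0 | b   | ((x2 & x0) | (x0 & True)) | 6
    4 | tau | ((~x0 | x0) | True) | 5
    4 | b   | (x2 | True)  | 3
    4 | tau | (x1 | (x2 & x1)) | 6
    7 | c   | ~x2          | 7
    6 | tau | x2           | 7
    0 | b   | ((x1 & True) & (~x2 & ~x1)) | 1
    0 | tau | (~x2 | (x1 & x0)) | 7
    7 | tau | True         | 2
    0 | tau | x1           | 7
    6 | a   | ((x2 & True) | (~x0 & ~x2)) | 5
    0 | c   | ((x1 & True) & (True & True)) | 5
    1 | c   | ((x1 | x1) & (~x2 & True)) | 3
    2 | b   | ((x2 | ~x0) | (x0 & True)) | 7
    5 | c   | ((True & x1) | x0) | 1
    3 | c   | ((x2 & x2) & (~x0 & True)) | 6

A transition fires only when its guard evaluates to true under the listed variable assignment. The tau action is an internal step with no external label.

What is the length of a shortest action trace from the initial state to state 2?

BFS to 2:
  depth 0: {0}
  depth 1: {5,7}
  depth 2: {1,2,3}
first hit 2 at d=2 via tau·tau

Answer: 2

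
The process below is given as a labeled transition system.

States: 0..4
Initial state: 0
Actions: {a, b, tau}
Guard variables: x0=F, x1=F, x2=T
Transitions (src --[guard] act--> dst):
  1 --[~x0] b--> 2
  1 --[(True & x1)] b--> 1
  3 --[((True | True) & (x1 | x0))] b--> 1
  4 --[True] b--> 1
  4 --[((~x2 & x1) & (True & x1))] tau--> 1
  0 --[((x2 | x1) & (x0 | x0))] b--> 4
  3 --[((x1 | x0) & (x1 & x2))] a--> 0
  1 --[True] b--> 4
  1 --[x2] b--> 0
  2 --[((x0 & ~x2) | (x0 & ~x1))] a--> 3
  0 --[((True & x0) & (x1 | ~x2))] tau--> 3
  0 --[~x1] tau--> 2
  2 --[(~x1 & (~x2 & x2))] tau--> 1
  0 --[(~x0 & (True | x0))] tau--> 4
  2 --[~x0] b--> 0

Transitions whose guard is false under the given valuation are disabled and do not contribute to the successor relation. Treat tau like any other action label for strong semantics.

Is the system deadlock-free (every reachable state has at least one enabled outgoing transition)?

Reach set: {0,1,2,4}
  0: tau→2  tau→4  [2 exit(s)]
  1: b→0  b→2  b→4  [3 exit(s)]
  2: b→0  [1 exit(s)]
  4: b→1  [1 exit(s)]

Answer: DEADLOCK-FREE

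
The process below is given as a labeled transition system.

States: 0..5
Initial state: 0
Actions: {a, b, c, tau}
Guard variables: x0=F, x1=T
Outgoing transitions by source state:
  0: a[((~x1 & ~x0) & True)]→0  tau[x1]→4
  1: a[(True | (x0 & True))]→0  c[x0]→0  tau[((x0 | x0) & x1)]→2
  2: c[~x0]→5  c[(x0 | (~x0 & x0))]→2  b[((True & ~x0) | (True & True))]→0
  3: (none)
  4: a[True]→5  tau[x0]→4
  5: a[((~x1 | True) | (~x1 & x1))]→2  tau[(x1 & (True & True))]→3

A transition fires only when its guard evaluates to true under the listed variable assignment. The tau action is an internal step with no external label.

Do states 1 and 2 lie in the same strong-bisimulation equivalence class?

Answer: NOT BISIMILAR

Analysis:
Compute ~ classes (split until stable):
  P[0] = {{0,1,2,3,4,5}}
  P[1] = {{0},{1,4},{2},{3},{5}}
  P[2] = {{0},{1},{2},{3},{4},{5}}
Fixed point at round 3; 6 class(es).
class of 1: {1}; class of 2: {2}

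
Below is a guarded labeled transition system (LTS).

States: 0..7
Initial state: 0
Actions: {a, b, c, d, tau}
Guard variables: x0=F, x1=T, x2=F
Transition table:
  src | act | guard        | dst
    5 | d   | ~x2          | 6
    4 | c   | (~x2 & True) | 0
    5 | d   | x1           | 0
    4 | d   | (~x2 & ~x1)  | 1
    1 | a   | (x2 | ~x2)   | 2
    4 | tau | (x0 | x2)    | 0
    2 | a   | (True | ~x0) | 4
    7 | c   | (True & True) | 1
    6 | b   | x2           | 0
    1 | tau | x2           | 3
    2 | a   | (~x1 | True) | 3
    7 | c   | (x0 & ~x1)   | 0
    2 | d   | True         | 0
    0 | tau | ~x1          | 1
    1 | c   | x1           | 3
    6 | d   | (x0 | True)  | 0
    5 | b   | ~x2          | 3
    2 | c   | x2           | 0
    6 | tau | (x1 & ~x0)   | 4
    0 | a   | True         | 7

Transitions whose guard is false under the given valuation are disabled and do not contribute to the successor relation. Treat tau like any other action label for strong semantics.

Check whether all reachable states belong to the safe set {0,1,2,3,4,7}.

Inv-set: {0,1,2,3,4,7}
Reachable = {0,1,2,3,4,7}
  0: ok
  1: ok
  2: ok
  3: ok
  4: ok
  7: ok

Answer: INVARIANT HOLDS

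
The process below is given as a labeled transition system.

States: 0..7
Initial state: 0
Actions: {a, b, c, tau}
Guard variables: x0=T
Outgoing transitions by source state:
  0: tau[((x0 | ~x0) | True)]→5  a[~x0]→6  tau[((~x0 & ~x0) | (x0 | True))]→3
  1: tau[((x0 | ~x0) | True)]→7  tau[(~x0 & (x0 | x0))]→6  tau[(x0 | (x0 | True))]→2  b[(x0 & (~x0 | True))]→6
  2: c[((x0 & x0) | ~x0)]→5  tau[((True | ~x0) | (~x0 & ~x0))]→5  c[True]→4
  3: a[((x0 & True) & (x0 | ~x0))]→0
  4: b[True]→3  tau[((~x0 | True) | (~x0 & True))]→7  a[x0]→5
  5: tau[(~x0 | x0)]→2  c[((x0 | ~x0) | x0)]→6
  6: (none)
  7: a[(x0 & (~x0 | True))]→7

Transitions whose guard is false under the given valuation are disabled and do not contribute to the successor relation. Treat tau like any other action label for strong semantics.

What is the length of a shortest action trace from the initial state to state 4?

Answer: 3

Working:
Layered search for 4:
  depth 0: {0}
  depth 1: {3,5}
  depth 2: {2,6}
  depth 3: {4}
depth(4)=3, e.g. tau·tau·c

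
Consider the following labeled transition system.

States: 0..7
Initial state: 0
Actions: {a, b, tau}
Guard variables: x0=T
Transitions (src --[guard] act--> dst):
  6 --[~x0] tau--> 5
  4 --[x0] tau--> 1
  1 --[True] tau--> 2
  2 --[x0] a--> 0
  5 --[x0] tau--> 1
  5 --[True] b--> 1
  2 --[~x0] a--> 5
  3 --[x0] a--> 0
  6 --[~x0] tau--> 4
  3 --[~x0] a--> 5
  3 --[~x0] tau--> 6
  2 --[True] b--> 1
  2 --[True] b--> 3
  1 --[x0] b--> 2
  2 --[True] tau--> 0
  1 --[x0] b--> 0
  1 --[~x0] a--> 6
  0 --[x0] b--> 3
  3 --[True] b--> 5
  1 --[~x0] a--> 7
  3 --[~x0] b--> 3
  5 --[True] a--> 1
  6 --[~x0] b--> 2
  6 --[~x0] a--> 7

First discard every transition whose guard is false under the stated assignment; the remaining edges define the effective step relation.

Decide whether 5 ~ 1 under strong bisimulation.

Answer: NOT BISIMILAR

Analysis:
Refine partition for ~:
  P[0] = {{0,1,2,3,4,5,6,7}}
  P[1] = {{0},{1},{2,5},{3},{4},{6,7}}
  P[2] = {{0},{1},{2},{3},{4},{5},{6,7}}
stable after 3 split(s): 7 block(s)
class of 5: {5}; class of 1: {1}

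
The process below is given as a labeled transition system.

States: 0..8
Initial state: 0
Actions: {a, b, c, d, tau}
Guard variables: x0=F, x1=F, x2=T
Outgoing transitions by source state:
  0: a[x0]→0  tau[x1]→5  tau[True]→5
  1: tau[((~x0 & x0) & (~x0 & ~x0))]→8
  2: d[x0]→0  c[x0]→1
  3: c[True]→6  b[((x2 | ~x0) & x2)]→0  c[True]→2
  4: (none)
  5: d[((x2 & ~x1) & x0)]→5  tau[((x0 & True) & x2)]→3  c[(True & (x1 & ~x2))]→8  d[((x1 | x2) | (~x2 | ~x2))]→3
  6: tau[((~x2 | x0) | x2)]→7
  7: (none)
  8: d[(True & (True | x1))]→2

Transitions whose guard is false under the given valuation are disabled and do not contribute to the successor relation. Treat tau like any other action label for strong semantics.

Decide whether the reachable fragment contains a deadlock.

R = {0,2,3,5,6,7}
  0: tau→5  [1 exit(s)]
  2: ∅  [STUCK]
  3: b→0  c→2  c→6  [3 exit(s)]
  5: d→3  [1 exit(s)]
  6: tau→7  [1 exit(s)]
  7: ∅  [STUCK]
witness 2: tau·d·c

Answer: DEADLOCK at state 2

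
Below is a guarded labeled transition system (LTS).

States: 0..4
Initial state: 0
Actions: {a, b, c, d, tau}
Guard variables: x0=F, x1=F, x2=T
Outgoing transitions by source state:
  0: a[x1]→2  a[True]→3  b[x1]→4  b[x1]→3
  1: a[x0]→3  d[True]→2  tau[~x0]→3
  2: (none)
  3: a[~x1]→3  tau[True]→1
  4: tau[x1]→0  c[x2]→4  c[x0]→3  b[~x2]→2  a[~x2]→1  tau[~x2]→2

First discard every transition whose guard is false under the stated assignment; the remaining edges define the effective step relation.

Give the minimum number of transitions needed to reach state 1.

Breadth-first toward 1:
  L0 = {0}
  L1 = {3}
  L2 = {1}
1 enters at depth 2; path a·tau

Answer: 2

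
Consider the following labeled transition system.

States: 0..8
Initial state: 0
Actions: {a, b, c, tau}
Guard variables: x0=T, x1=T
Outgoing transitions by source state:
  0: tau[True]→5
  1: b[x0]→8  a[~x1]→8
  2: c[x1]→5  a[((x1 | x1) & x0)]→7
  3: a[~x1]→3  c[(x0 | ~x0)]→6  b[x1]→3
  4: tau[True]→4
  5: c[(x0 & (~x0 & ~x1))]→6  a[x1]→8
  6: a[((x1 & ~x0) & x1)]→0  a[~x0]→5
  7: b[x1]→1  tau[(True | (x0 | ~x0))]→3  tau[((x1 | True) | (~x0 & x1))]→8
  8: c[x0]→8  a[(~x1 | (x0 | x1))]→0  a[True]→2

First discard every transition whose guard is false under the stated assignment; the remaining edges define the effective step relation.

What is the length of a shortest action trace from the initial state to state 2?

Layered search for 2:
  Layer 0: {0}
  Layer 1: {5}
  Layer 2: {8}
  Layer 3: {2}
first hit 2 at d=3 via tau·a·a

Answer: 3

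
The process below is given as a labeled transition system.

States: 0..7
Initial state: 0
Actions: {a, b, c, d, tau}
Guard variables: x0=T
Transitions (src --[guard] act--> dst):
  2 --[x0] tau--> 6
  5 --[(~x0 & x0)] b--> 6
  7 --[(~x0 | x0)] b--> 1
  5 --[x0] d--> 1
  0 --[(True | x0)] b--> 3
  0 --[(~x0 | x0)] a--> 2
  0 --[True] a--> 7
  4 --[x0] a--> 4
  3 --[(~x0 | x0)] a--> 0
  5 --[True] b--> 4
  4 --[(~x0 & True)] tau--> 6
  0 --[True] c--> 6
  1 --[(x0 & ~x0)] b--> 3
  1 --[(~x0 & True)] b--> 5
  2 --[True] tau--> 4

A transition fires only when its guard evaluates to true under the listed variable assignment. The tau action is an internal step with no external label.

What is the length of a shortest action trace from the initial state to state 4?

Layered search for 4:
  L0 = {0}
  L1 = {2,3,6,7}
  L2 = {1,4}
first hit 4 at d=2 via a·tau

Answer: 2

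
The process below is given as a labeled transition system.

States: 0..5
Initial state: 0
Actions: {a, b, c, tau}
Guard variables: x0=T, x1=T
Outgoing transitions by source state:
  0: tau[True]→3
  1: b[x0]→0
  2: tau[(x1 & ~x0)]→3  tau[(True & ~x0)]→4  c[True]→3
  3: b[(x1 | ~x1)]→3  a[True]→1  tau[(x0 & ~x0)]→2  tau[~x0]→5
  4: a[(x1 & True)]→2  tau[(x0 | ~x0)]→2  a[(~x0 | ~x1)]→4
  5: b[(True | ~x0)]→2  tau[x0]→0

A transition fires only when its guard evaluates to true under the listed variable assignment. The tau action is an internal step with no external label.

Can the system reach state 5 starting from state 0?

Guard filter leaves 9 enabled edge(s).
Layer 0: {0}
Layer 1: {3}  now seen {0,3}
Layer 2: {1}  now seen {0,1,3}
Reachable = {0,1,3}

Answer: UNREACHABLE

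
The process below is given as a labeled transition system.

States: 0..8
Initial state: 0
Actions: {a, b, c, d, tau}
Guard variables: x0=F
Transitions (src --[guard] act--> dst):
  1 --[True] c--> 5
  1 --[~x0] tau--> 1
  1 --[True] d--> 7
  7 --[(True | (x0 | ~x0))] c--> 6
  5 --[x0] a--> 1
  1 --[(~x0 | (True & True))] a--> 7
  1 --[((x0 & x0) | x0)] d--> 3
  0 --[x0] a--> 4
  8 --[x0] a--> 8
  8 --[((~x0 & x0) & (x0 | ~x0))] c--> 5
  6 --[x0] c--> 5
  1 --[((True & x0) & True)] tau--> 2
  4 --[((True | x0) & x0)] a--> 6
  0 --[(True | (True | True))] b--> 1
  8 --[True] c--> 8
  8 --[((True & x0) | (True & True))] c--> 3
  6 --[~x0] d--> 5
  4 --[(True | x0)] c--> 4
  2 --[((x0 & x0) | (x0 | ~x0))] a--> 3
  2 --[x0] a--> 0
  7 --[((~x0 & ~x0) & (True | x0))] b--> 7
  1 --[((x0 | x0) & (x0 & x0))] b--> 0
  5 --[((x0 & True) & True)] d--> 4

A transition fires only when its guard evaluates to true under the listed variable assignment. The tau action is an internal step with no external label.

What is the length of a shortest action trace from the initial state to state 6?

Answer: 3

Trace:
Breadth-first toward 6:
  L0 = {0}
  L1 = {1}
  L2 = {5,7}
  L3 = {6}
6 enters at depth 3; path b·a·c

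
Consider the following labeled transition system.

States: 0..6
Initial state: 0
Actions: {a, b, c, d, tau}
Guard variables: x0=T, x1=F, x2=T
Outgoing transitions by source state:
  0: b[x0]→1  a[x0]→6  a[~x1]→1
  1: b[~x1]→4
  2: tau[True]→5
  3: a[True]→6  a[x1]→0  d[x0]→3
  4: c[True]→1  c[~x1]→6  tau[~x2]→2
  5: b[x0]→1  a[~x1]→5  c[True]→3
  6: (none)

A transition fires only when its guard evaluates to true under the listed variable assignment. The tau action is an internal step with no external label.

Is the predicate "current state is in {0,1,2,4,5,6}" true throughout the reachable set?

Answer: INVARIANT HOLDS

Working:
Allowed set {0,1,2,4,5,6}
R = {0,1,4,6}
  0: safe
  1: safe
  4: safe
  6: safe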